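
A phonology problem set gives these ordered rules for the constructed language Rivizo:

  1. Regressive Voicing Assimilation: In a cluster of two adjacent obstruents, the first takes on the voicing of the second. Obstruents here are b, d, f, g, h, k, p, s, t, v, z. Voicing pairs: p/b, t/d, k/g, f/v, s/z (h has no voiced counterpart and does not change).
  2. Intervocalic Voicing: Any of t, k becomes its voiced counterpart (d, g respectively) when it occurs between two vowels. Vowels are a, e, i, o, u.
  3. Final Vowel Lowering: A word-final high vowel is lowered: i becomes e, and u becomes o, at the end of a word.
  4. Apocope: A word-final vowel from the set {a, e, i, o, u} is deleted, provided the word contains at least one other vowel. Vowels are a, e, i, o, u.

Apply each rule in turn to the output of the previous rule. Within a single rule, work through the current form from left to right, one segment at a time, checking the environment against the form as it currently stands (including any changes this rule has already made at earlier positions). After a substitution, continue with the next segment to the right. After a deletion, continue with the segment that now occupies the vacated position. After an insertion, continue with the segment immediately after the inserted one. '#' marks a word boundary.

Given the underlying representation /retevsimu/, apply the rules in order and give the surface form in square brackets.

1 Regressive Voicing Assimilation: [retevsimu] → [retefsimu]
2 Intervocalic Voicing: [retefsimu] → [redefsimu]
3 Final Vowel Lowering: [redefsimu] → [redefsimo]
4 Apocope: [redefsimo] → [redefsim]

[redefsim]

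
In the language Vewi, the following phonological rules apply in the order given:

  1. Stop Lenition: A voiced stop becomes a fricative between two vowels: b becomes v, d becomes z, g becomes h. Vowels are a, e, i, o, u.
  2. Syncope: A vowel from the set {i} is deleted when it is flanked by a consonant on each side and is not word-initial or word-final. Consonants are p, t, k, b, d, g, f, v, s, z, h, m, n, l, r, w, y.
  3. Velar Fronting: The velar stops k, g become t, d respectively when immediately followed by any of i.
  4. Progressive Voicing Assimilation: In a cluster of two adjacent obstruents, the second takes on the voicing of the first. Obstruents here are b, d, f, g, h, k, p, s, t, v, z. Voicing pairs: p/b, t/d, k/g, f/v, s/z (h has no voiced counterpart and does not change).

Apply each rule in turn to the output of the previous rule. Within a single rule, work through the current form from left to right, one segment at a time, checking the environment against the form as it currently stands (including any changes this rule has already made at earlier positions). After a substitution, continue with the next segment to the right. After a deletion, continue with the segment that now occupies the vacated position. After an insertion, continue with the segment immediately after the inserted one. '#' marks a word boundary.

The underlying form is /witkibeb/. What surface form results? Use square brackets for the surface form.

1 Stop Lenition: [witkibeb] → [witkiveb]
2 Syncope: [witkiveb] → [wtkveb]
3 Velar Fronting: no change — [wtkveb]
4 Progressive Voicing Assimilation: [wtkveb] → [wtkfeb]

[wtkfeb]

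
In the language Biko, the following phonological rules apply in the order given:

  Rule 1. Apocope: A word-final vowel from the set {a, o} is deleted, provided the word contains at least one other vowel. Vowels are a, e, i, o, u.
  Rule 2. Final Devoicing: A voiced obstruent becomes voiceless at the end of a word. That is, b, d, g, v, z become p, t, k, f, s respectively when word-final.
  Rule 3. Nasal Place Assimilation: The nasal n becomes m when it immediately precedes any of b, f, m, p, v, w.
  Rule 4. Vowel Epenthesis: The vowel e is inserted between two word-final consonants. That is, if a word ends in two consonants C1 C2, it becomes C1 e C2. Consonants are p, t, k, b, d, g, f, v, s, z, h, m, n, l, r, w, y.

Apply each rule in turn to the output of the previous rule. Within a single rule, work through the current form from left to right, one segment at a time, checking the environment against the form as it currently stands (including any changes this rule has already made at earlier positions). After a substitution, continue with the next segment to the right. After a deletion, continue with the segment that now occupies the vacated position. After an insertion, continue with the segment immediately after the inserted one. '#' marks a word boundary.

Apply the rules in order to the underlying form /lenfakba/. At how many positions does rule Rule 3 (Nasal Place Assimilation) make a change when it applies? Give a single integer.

Rule 1 Apocope: [lenfakba] → [lenfakb]
Rule 2 Final Devoicing: [lenfakb] → [lenfakp]
Rule 3 Nasal Place Assimilation: [lenfakp] → [lemfakp]
Rule 4 Vowel Epenthesis: [lemfakp] → [lemfakep]
Rule Rule 3 changed 1 position(s).

1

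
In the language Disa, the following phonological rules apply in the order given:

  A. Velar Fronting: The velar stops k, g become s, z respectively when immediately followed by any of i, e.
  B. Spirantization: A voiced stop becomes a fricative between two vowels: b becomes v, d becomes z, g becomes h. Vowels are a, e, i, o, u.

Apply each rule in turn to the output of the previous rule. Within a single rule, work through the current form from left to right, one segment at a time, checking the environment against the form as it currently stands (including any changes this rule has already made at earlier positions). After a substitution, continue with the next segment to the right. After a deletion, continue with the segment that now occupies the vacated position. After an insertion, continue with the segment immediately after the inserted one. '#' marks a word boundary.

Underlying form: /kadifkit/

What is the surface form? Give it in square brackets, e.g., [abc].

[kazifsit]

A Velar Fronting: [kadifkit] → [kadifsit]
B Spirantization: [kadifsit] → [kazifsit]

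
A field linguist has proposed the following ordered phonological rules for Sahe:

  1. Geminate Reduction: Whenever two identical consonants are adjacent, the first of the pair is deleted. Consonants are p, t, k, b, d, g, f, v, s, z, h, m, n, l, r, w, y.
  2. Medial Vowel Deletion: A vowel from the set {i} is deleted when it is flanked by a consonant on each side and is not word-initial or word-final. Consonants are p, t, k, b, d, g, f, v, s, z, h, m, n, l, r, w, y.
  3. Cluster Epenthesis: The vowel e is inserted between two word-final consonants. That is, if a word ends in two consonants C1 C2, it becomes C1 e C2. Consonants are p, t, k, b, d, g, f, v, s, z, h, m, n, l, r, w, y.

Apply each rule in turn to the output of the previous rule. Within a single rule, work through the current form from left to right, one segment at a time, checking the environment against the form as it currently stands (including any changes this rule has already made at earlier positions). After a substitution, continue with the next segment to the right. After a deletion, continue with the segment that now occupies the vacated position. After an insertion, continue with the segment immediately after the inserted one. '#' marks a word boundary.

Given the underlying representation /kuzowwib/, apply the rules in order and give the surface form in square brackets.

[kuzoweb]

1 Geminate Reduction: [kuzowwib] → [kuzowib]
2 Medial Vowel Deletion: [kuzowib] → [kuzowb]
3 Cluster Epenthesis: [kuzowb] → [kuzoweb]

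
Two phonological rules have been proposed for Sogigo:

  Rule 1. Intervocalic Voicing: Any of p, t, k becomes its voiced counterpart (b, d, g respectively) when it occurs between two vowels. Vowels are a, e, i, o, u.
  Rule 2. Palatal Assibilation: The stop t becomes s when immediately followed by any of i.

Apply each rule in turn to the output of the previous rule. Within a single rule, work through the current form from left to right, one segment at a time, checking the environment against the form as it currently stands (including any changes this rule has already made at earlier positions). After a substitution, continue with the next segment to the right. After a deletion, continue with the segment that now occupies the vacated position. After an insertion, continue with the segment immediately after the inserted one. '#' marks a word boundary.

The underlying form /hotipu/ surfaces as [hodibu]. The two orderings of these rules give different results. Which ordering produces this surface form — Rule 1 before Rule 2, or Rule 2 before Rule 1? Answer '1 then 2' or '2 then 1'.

1 then 2

Order 1 then 2:
  1 Intervocalic Voicing: [hotipu] → [hodibu]
  2 Palatal Assibilation: no change — [hodibu]
  result: [hodibu]
Order 2 then 1:
  2 Palatal Assibilation: [hotipu] → [hosipu]
  1 Intervocalic Voicing: [hosipu] → [hosibu]
  result: [hosibu]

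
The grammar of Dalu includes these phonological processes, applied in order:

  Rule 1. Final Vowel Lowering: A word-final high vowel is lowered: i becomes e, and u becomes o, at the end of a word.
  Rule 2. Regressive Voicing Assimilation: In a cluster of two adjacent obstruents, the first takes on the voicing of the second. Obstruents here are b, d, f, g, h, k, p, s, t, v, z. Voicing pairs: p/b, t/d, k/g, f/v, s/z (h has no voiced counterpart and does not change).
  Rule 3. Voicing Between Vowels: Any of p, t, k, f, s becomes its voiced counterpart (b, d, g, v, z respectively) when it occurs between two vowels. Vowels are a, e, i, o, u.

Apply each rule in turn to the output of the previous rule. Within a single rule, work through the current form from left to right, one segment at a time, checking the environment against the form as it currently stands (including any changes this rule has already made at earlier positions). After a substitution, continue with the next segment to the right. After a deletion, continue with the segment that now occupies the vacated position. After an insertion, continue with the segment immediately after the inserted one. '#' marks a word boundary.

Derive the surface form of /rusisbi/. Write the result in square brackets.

Rule 1 Final Vowel Lowering: [rusisbi] → [rusisbe]
Rule 2 Regressive Voicing Assimilation: [rusisbe] → [rusizbe]
Rule 3 Voicing Between Vowels: [rusizbe] → [ruzizbe]

[ruzizbe]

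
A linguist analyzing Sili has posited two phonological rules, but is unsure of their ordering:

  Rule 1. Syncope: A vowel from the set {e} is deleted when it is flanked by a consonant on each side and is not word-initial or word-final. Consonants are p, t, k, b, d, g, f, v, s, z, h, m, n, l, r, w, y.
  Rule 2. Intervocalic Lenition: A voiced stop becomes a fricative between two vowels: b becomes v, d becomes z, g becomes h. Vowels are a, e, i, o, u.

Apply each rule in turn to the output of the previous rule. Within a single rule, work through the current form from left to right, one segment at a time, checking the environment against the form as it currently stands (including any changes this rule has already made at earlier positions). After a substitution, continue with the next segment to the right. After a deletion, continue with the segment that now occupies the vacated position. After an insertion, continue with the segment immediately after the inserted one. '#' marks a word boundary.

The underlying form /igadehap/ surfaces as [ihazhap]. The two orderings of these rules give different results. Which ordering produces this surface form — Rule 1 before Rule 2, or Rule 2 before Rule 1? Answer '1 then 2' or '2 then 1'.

2 then 1

Order 1 then 2:
  1 Syncope: [igadehap] → [igadhap]
  2 Intervocalic Lenition: [igadhap] → [ihadhap]
  result: [ihadhap]
Order 2 then 1:
  2 Intervocalic Lenition: [igadehap] → [ihazehap]
  1 Syncope: [ihazehap] → [ihazhap]
  result: [ihazhap]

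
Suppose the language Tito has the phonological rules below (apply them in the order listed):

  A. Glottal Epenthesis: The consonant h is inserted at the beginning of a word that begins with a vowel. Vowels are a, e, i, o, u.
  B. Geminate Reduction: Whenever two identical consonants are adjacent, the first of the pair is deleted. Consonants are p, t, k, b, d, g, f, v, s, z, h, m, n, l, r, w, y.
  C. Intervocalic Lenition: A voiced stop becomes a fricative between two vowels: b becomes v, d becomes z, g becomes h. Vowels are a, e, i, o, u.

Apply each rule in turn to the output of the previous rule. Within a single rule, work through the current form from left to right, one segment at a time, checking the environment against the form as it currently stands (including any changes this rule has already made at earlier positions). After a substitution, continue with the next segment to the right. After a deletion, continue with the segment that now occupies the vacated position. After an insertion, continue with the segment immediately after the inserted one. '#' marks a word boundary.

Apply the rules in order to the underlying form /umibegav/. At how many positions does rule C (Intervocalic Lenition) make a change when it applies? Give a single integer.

2

A Glottal Epenthesis: [umibegav] → [humibegav]
B Geminate Reduction: no change — [humibegav]
C Intervocalic Lenition: [humibegav] → [humivehav]
Rule C changed 2 position(s).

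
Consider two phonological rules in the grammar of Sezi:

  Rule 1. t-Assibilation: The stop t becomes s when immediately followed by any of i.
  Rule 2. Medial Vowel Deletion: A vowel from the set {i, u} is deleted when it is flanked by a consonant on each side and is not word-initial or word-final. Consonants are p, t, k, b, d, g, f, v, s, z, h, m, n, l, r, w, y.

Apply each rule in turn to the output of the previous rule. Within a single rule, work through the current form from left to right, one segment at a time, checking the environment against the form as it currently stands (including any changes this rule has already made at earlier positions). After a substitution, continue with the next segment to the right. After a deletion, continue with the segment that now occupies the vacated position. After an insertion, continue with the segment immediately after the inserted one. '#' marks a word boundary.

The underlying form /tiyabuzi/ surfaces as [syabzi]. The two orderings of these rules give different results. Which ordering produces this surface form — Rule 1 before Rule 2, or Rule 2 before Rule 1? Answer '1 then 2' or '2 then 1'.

Order 1 then 2:
  1 t-Assibilation: [tiyabuzi] → [siyabuzi]
  2 Medial Vowel Deletion: [siyabuzi] → [syabzi]
  result: [syabzi]
Order 2 then 1:
  2 Medial Vowel Deletion: [tiyabuzi] → [tyabzi]
  1 t-Assibilation: no change — [tyabzi]
  result: [tyabzi]

1 then 2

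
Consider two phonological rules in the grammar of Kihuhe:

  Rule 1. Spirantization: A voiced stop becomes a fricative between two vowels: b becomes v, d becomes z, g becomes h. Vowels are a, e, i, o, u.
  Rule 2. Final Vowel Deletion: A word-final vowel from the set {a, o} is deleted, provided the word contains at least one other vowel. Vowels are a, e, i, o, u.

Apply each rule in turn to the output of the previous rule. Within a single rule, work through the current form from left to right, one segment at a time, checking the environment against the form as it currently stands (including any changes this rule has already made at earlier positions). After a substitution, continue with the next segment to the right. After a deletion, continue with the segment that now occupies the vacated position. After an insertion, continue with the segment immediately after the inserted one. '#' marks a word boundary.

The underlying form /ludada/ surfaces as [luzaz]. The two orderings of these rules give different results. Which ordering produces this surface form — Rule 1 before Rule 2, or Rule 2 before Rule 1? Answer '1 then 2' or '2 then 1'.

1 then 2

Order 1 then 2:
  1 Spirantization: [ludada] → [luzaza]
  2 Final Vowel Deletion: [luzaza] → [luzaz]
  result: [luzaz]
Order 2 then 1:
  2 Final Vowel Deletion: [ludada] → [ludad]
  1 Spirantization: [ludad] → [luzad]
  result: [luzad]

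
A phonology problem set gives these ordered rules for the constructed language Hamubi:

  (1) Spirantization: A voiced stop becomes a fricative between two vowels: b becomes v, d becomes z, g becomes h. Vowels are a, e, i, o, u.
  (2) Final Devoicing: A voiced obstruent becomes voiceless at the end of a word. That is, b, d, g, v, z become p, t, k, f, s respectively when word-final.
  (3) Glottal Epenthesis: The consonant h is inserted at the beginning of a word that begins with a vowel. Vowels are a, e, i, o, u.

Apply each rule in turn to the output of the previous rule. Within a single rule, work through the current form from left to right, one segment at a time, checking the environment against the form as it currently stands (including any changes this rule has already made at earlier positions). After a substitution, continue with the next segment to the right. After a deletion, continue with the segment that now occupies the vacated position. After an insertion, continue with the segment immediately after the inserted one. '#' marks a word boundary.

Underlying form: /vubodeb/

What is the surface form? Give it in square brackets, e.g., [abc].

(1) Spirantization: [vubodeb] → [vuvozeb]
(2) Final Devoicing: [vuvozeb] → [vuvozep]
(3) Glottal Epenthesis: no change — [vuvozep]

[vuvozep]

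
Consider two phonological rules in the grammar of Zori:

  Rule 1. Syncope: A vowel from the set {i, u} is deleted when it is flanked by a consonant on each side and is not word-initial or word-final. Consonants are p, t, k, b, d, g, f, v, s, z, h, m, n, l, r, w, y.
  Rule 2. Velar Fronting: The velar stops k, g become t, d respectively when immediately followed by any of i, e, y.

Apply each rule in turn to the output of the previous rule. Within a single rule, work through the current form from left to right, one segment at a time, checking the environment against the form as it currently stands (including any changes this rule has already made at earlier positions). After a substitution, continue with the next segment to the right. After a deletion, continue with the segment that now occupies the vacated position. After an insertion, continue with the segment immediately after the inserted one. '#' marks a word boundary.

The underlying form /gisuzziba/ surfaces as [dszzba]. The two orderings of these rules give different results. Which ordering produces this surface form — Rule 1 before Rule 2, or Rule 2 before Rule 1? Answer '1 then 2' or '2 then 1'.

2 then 1

Order 1 then 2:
  1 Syncope: [gisuzziba] → [gszzba]
  2 Velar Fronting: no change — [gszzba]
  result: [gszzba]
Order 2 then 1:
  2 Velar Fronting: [gisuzziba] → [disuzziba]
  1 Syncope: [disuzziba] → [dszzba]
  result: [dszzba]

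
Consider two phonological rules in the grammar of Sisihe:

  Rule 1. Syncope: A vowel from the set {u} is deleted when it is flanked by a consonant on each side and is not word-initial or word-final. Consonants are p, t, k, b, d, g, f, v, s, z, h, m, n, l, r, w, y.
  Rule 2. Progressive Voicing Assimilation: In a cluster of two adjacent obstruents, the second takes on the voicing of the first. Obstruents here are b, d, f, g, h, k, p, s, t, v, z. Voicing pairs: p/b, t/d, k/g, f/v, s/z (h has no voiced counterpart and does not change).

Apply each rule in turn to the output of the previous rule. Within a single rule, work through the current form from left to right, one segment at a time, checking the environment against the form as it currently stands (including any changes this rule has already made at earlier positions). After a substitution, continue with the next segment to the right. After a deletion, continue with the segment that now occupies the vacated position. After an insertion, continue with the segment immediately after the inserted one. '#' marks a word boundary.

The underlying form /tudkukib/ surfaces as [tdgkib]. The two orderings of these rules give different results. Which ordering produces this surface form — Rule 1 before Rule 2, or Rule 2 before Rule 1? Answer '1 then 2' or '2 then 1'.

2 then 1

Order 1 then 2:
  1 Syncope: [tudkukib] → [tdkkib]
  2 Progressive Voicing Assimilation: [tdkkib] → [ttkkib]
  result: [ttkkib]
Order 2 then 1:
  2 Progressive Voicing Assimilation: [tudkukib] → [tudgukib]
  1 Syncope: [tudgukib] → [tdgkib]
  result: [tdgkib]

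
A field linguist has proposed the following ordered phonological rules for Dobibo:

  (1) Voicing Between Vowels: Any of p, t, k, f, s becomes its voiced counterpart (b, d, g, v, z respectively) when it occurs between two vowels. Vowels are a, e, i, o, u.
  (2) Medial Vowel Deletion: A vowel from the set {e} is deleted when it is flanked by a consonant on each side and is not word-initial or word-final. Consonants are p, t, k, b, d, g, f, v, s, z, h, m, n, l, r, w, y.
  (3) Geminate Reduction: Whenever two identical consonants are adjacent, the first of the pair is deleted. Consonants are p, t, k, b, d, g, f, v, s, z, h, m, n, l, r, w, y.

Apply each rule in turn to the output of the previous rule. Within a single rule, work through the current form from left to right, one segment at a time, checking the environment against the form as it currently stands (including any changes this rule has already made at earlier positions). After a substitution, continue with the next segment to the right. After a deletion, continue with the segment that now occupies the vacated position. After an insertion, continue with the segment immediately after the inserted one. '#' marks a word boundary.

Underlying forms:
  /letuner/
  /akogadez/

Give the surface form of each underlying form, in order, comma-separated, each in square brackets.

[ldunr], [agogadz]

/letuner/:
  (1) Voicing Between Vowels: [letuner] → [leduner]
  (2) Medial Vowel Deletion: [leduner] → [ldunr]
  (3) Geminate Reduction: no change — [ldunr]
/akogadez/:
  (1) Voicing Between Vowels: [akogadez] → [agogadez]
  (2) Medial Vowel Deletion: [agogadez] → [agogadz]
  (3) Geminate Reduction: no change — [agogadz]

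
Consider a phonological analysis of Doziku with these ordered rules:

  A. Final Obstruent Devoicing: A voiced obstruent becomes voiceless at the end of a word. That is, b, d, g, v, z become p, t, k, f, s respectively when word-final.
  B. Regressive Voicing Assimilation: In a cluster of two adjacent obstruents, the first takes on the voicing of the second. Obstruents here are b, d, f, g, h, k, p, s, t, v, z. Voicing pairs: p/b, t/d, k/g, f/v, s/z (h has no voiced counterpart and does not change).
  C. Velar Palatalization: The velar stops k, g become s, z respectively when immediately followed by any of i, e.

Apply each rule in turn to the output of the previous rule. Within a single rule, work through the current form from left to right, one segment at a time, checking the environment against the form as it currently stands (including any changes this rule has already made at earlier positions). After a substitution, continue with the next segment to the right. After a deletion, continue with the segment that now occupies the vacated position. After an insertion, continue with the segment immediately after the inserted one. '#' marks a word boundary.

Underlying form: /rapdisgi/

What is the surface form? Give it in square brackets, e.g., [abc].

[rabdizzi]

A Final Obstruent Devoicing: no change — [rapdisgi]
B Regressive Voicing Assimilation: [rapdisgi] → [rabdizgi]
C Velar Palatalization: [rabdizgi] → [rabdizzi]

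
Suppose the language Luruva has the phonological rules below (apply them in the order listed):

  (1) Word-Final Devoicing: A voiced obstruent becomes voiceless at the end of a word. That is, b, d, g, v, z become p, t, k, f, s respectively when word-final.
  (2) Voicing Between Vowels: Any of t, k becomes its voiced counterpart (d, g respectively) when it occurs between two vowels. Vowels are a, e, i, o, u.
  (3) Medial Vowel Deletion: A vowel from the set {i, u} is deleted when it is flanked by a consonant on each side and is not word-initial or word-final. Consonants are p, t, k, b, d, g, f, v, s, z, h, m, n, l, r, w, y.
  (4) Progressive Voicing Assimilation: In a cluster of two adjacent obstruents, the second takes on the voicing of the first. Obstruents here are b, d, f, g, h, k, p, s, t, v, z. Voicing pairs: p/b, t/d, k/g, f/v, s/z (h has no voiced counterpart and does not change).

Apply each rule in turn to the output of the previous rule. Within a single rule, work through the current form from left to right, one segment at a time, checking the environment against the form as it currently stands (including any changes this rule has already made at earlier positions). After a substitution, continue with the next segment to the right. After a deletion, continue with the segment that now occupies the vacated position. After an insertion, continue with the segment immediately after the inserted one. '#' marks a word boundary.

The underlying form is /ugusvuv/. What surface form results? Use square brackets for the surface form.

[ugzvv]

(1) Word-Final Devoicing: [ugusvuv] → [ugusvuf]
(2) Voicing Between Vowels: no change — [ugusvuf]
(3) Medial Vowel Deletion: [ugusvuf] → [ugsvf]
(4) Progressive Voicing Assimilation: [ugsvf] → [ugzvv]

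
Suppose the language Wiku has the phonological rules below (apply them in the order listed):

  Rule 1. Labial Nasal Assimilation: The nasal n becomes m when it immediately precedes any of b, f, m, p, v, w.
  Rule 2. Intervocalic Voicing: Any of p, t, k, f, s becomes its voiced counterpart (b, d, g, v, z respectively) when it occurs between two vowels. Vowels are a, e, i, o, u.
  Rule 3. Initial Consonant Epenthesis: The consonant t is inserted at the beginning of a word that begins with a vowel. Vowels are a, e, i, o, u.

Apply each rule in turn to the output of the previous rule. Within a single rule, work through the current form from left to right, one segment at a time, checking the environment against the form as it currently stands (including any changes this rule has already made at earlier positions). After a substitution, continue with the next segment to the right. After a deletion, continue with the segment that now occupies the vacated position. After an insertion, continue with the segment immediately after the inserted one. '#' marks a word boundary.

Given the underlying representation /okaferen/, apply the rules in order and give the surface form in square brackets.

Rule 1 Labial Nasal Assimilation: no change — [okaferen]
Rule 2 Intervocalic Voicing: [okaferen] → [ogaveren]
Rule 3 Initial Consonant Epenthesis: [ogaveren] → [togaveren]

[togaveren]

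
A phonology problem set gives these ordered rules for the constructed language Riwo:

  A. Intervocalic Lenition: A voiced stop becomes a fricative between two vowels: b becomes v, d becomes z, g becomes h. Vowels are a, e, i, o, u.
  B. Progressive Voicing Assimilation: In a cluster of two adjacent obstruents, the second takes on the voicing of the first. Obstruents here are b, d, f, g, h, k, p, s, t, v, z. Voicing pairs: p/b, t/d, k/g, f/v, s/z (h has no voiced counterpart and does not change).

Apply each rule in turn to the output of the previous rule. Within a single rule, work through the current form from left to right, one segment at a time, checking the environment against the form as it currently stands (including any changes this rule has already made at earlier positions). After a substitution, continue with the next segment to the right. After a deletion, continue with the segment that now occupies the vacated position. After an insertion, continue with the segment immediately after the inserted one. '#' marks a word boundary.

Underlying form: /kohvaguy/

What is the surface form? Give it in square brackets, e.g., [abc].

[kohfahuy]

A Intervocalic Lenition: [kohvaguy] → [kohvahuy]
B Progressive Voicing Assimilation: [kohvahuy] → [kohfahuy]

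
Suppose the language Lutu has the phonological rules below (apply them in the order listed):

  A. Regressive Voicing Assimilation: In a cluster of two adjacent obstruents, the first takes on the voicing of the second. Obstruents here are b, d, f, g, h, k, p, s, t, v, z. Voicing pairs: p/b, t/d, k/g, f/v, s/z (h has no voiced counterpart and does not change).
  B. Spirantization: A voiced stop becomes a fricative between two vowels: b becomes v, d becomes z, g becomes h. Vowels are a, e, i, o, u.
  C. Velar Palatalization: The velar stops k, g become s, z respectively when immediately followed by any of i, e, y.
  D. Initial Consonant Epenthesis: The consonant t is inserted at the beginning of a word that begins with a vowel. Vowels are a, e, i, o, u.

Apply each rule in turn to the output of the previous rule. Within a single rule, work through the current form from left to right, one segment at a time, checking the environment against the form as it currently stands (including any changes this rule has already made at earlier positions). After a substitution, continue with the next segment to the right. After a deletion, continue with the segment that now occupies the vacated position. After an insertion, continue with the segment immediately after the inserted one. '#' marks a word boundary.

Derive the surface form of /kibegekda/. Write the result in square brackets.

[sivehegda]

A Regressive Voicing Assimilation: [kibegekda] → [kibegegda]
B Spirantization: [kibegegda] → [kivehegda]
C Velar Palatalization: [kivehegda] → [sivehegda]
D Initial Consonant Epenthesis: no change — [sivehegda]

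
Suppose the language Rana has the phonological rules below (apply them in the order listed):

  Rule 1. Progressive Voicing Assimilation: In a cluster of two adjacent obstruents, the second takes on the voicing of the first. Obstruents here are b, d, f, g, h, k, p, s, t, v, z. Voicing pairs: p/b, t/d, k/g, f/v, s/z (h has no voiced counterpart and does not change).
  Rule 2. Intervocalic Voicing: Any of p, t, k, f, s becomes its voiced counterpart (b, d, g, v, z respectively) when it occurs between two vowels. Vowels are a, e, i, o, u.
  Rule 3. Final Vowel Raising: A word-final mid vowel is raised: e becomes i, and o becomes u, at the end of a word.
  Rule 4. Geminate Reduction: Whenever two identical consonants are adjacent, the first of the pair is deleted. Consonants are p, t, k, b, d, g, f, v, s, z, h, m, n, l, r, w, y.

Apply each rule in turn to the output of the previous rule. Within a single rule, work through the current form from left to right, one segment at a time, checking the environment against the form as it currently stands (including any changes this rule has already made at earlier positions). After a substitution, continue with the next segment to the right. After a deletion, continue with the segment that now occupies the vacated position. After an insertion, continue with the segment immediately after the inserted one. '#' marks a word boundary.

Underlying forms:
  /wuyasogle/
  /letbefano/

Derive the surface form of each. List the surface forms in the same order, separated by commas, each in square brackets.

[wuyazogli], [letpevanu]

/wuyasogle/:
  Rule 1 Progressive Voicing Assimilation: no change — [wuyasogle]
  Rule 2 Intervocalic Voicing: [wuyasogle] → [wuyazogle]
  Rule 3 Final Vowel Raising: [wuyazogle] → [wuyazogli]
  Rule 4 Geminate Reduction: no change — [wuyazogli]
/letbefano/:
  Rule 1 Progressive Voicing Assimilation: [letbefano] → [letpefano]
  Rule 2 Intervocalic Voicing: [letpefano] → [letpevano]
  Rule 3 Final Vowel Raising: [letpevano] → [letpevanu]
  Rule 4 Geminate Reduction: no change — [letpevanu]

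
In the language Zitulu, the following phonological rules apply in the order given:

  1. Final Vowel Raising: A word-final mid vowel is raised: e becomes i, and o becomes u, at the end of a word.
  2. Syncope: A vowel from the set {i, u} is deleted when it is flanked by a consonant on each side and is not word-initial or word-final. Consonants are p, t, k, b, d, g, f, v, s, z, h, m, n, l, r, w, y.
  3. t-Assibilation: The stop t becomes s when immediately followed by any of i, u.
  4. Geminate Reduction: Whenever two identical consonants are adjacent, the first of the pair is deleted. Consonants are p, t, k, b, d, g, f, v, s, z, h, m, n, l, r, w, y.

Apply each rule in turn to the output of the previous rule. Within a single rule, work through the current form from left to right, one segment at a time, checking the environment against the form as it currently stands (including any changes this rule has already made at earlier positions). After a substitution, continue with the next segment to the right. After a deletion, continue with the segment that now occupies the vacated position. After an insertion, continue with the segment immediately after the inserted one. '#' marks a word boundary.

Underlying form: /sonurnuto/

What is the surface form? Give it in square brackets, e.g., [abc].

[sonrnsu]

1 Final Vowel Raising: [sonurnuto] → [sonurnutu]
2 Syncope: [sonurnutu] → [sonrntu]
3 t-Assibilation: [sonrntu] → [sonrnsu]
4 Geminate Reduction: no change — [sonrnsu]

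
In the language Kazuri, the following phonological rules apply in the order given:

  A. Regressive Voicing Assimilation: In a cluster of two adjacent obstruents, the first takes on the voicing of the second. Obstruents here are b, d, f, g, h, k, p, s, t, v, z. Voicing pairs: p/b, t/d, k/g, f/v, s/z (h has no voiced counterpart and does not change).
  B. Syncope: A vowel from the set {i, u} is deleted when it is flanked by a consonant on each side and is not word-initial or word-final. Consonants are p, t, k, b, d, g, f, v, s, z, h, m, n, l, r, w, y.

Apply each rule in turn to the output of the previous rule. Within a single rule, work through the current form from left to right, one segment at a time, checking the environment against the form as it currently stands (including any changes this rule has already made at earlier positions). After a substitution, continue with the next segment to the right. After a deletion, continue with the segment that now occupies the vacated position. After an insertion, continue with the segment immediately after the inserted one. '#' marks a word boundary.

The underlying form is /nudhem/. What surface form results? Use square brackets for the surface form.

[nthem]

A Regressive Voicing Assimilation: [nudhem] → [nuthem]
B Syncope: [nuthem] → [nthem]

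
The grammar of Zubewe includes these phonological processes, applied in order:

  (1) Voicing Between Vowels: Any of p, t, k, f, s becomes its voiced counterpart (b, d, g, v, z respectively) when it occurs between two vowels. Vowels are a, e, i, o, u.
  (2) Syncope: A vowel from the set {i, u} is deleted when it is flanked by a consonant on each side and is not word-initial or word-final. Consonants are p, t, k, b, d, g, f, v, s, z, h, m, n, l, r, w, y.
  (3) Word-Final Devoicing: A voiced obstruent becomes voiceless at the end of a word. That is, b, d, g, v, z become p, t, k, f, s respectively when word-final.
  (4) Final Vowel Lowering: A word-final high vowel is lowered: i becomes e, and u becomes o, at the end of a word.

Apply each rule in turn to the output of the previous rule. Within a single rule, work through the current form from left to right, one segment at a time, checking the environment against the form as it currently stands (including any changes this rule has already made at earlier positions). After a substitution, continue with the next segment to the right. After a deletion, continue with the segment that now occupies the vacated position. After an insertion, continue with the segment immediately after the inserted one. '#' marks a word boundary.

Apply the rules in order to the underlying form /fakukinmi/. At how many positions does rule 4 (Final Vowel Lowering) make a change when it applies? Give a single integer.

(1) Voicing Between Vowels: [fakukinmi] → [faguginmi]
(2) Syncope: [faguginmi] → [faggnmi]
(3) Word-Final Devoicing: no change — [faggnmi]
(4) Final Vowel Lowering: [faggnmi] → [faggnme]
Rule 4 changed 1 position(s).

1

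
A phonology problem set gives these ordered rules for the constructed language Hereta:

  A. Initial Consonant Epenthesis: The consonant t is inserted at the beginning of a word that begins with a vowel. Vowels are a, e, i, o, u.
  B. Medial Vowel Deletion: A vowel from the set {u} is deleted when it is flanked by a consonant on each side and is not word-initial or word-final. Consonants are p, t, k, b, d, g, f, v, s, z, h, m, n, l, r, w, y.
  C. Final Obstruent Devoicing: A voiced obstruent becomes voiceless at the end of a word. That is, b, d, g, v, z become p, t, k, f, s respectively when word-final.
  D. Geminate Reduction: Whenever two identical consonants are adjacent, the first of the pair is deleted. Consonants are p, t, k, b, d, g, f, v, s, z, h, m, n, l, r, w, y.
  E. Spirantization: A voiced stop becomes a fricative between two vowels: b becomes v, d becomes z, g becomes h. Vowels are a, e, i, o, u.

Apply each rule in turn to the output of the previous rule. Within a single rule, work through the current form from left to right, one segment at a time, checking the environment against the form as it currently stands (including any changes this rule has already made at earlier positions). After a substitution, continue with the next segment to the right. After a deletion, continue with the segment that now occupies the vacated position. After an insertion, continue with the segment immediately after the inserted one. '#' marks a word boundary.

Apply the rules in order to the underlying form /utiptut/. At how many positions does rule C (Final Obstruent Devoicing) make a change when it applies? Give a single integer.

0

A Initial Consonant Epenthesis: [utiptut] → [tutiptut]
B Medial Vowel Deletion: [tutiptut] → [ttiptt]
C Final Obstruent Devoicing: no change — [ttiptt]
D Geminate Reduction: [ttiptt] → [tipt]
E Spirantization: no change — [tipt]
Rule C changed 0 position(s).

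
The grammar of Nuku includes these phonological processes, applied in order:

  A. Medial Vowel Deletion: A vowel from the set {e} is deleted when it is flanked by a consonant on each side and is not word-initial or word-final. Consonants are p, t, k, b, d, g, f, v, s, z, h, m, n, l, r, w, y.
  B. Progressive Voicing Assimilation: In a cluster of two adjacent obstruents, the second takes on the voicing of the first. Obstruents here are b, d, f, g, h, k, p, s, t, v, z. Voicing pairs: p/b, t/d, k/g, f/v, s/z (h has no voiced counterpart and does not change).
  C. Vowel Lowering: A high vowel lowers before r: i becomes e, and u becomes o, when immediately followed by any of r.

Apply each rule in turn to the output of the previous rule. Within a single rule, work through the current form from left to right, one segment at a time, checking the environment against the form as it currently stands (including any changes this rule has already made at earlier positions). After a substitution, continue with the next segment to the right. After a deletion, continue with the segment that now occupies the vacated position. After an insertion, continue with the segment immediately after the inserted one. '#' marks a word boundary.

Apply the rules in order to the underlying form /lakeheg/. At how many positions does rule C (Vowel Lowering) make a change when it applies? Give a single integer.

A Medial Vowel Deletion: [lakeheg] → [lakhg]
B Progressive Voicing Assimilation: [lakhg] → [lakhk]
C Vowel Lowering: no change — [lakhk]
Rule C changed 0 position(s).

0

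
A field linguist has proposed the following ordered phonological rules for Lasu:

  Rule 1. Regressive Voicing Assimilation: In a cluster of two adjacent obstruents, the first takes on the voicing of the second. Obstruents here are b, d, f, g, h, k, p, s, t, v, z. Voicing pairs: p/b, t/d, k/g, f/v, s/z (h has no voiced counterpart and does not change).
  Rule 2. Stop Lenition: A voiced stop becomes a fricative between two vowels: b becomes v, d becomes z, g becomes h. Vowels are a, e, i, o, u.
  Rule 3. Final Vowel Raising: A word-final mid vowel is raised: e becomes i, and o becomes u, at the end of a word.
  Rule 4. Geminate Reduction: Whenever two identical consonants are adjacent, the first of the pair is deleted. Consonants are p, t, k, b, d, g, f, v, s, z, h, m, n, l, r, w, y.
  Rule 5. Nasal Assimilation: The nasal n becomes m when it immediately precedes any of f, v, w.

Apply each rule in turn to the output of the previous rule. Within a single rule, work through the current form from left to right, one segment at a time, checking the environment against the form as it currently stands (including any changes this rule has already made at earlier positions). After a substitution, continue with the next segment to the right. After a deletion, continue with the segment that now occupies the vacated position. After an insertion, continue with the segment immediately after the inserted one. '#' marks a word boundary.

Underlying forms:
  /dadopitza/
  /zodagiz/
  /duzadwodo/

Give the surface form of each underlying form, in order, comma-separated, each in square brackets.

[dazopidza], [zozahiz], [duzadwozu]

/dadopitza/:
  Rule 1 Regressive Voicing Assimilation: [dadopitza] → [dadopidza]
  Rule 2 Stop Lenition: [dadopidza] → [dazopidza]
  Rule 3 Final Vowel Raising: no change — [dazopidza]
  Rule 4 Geminate Reduction: no change — [dazopidza]
  Rule 5 Nasal Assimilation: no change — [dazopidza]
/zodagiz/:
  Rule 1 Regressive Voicing Assimilation: no change — [zodagiz]
  Rule 2 Stop Lenition: [zodagiz] → [zozahiz]
  Rule 3 Final Vowel Raising: no change — [zozahiz]
  Rule 4 Geminate Reduction: no change — [zozahiz]
  Rule 5 Nasal Assimilation: no change — [zozahiz]
/duzadwodo/:
  Rule 1 Regressive Voicing Assimilation: no change — [duzadwodo]
  Rule 2 Stop Lenition: [duzadwodo] → [duzadwozo]
  Rule 3 Final Vowel Raising: [duzadwozo] → [duzadwozu]
  Rule 4 Geminate Reduction: no change — [duzadwozu]
  Rule 5 Nasal Assimilation: no change — [duzadwozu]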